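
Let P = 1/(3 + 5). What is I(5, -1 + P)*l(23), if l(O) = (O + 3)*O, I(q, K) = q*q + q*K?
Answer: 49335/4 ≈ 12334.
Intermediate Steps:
P = ⅛ (P = 1/8 = ⅛ ≈ 0.12500)
I(q, K) = q² + K*q
l(O) = O*(3 + O) (l(O) = (3 + O)*O = O*(3 + O))
I(5, -1 + P)*l(23) = (5*((-1 + ⅛) + 5))*(23*(3 + 23)) = (5*(-7/8 + 5))*(23*26) = (5*(33/8))*598 = (165/8)*598 = 49335/4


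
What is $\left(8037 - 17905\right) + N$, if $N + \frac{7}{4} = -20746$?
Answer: $- \frac{122463}{4} \approx -30616.0$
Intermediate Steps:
$N = - \frac{82991}{4}$ ($N = - \frac{7}{4} - 20746 = - \frac{82991}{4} \approx -20748.0$)
$\left(8037 - 17905\right) + N = \left(8037 - 17905\right) - \frac{82991}{4} = -9868 - \frac{82991}{4} = - \frac{122463}{4}$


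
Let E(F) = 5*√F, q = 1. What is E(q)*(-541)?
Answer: -2705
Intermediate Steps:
E(q)*(-541) = (5*√1)*(-541) = (5*1)*(-541) = 5*(-541) = -2705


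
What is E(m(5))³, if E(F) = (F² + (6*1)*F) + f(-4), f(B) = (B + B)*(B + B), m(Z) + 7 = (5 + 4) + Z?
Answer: 3723875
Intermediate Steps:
m(Z) = 2 + Z (m(Z) = -7 + ((5 + 4) + Z) = -7 + (9 + Z) = 2 + Z)
f(B) = 4*B² (f(B) = (2*B)*(2*B) = 4*B²)
E(F) = 64 + F² + 6*F (E(F) = (F² + (6*1)*F) + 4*(-4)² = (F² + 6*F) + 4*16 = (F² + 6*F) + 64 = 64 + F² + 6*F)
E(m(5))³ = (64 + (2 + 5)² + 6*(2 + 5))³ = (64 + 7² + 6*7)³ = (64 + 49 + 42)³ = 155³ = 3723875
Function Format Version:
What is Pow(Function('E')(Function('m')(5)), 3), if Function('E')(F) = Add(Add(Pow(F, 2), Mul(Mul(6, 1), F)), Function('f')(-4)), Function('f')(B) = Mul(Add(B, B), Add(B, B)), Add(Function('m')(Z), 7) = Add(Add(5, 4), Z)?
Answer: 3723875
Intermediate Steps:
Function('m')(Z) = Add(2, Z) (Function('m')(Z) = Add(-7, Add(Add(5, 4), Z)) = Add(-7, Add(9, Z)) = Add(2, Z))
Function('f')(B) = Mul(4, Pow(B, 2)) (Function('f')(B) = Mul(Mul(2, B), Mul(2, B)) = Mul(4, Pow(B, 2)))
Function('E')(F) = Add(64, Pow(F, 2), Mul(6, F)) (Function('E')(F) = Add(Add(Pow(F, 2), Mul(Mul(6, 1), F)), Mul(4, Pow(-4, 2))) = Add(Add(Pow(F, 2), Mul(6, F)), Mul(4, 16)) = Add(Add(Pow(F, 2), Mul(6, F)), 64) = Add(64, Pow(F, 2), Mul(6, F)))
Pow(Function('E')(Function('m')(5)), 3) = Pow(Add(64, Pow(Add(2, 5), 2), Mul(6, Add(2, 5))), 3) = Pow(Add(64, Pow(7, 2), Mul(6, 7)), 3) = Pow(Add(64, 49, 42), 3) = Pow(155, 3) = 3723875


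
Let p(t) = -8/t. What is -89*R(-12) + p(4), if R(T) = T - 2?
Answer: 1244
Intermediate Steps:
R(T) = -2 + T
-89*R(-12) + p(4) = -89*(-2 - 12) - 8/4 = -89*(-14) - 8*¼ = 1246 - 2 = 1244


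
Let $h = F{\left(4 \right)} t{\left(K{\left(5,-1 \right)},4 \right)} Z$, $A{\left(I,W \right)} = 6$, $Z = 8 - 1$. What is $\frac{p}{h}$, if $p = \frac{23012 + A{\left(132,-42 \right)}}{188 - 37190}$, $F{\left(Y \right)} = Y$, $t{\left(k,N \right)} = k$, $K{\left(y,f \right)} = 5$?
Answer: $- \frac{11509}{2590140} \approx -0.0044434$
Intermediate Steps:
$Z = 7$ ($Z = 8 - 1 = 7$)
$h = 140$ ($h = 4 \cdot 5 \cdot 7 = 20 \cdot 7 = 140$)
$p = - \frac{11509}{18501}$ ($p = \frac{23012 + 6}{188 - 37190} = \frac{23018}{-37002} = 23018 \left(- \frac{1}{37002}\right) = - \frac{11509}{18501} \approx -0.62207$)
$\frac{p}{h} = - \frac{11509}{18501 \cdot 140} = \left(- \frac{11509}{18501}\right) \frac{1}{140} = - \frac{11509}{2590140}$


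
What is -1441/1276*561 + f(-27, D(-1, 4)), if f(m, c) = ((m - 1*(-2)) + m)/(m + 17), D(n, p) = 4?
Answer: -364439/580 ≈ -628.34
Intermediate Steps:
f(m, c) = (2 + 2*m)/(17 + m) (f(m, c) = ((m + 2) + m)/(17 + m) = ((2 + m) + m)/(17 + m) = (2 + 2*m)/(17 + m))
-1441/1276*561 + f(-27, D(-1, 4)) = -1441/1276*561 + 2*(1 - 27)/(17 - 27) = -1441*1/1276*561 + 2*(-26)/(-10) = -131/116*561 + 2*(-⅒)*(-26) = -73491/116 + 26/5 = -364439/580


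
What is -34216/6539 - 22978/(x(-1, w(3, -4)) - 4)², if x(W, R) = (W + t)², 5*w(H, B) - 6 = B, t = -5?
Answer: -7126551/257536 ≈ -27.672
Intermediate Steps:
w(H, B) = 6/5 + B/5
x(W, R) = (-5 + W)² (x(W, R) = (W - 5)² = (-5 + W)²)
-34216/6539 - 22978/(x(-1, w(3, -4)) - 4)² = -34216/6539 - 22978/((-5 - 1)² - 4)² = -34216*1/6539 - 22978/((-6)² - 4)² = -2632/503 - 22978/(36 - 4)² = -2632/503 - 22978/(32²) = -2632/503 - 22978/1024 = -2632/503 - 22978*1/1024 = -2632/503 - 11489/512 = -7126551/257536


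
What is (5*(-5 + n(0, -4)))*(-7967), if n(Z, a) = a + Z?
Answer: 358515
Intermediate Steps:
n(Z, a) = Z + a
(5*(-5 + n(0, -4)))*(-7967) = (5*(-5 + (0 - 4)))*(-7967) = (5*(-5 - 4))*(-7967) = (5*(-9))*(-7967) = -45*(-7967) = 358515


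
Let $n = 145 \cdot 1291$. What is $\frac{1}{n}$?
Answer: $\frac{1}{187195} \approx 5.342 \cdot 10^{-6}$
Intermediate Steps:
$n = 187195$
$\frac{1}{n} = \frac{1}{187195}$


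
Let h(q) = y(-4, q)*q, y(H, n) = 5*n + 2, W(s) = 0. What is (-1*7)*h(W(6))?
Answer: 0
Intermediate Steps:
y(H, n) = 2 + 5*n
h(q) = q*(2 + 5*q) (h(q) = (2 + 5*q)*q = q*(2 + 5*q))
(-1*7)*h(W(6)) = (-1*7)*(0*(2 + 5*0)) = -0*(2 + 0) = -0*2 = -7*0 = 0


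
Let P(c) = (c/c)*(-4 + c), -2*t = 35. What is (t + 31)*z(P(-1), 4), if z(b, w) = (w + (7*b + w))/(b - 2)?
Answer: 729/14 ≈ 52.071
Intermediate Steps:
t = -35/2 (t = -1/2*35 = -35/2 ≈ -17.500)
P(c) = -4 + c (P(c) = 1*(-4 + c) = -4 + c)
z(b, w) = (2*w + 7*b)/(-2 + b) (z(b, w) = (w + (w + 7*b))/(-2 + b) = (2*w + 7*b)/(-2 + b))
(t + 31)*z(P(-1), 4) = (-35/2 + 31)*((2*4 + 7*(-4 - 1))/(-2 + (-4 - 1))) = 27*((8 + 7*(-5))/(-2 - 5))/2 = 27*((8 - 35)/(-7))/2 = 27*(-1/7*(-27))/2 = (27/2)*(27/7) = 729/14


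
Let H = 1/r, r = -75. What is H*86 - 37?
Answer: -2861/75 ≈ -38.147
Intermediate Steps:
H = -1/75 (H = 1/(-75) = -1/75 ≈ -0.013333)
H*86 - 37 = -1/75*86 - 37 = -86/75 - 37 = -2861/75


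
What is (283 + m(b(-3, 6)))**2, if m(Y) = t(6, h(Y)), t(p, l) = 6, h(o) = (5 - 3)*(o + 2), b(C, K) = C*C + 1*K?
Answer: 83521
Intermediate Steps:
b(C, K) = K + C**2 (b(C, K) = C**2 + K = K + C**2)
h(o) = 4 + 2*o (h(o) = 2*(2 + o) = 4 + 2*o)
m(Y) = 6
(283 + m(b(-3, 6)))**2 = (283 + 6)**2 = 289**2 = 83521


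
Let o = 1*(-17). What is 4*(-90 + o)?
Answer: -428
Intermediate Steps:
o = -17
4*(-90 + o) = 4*(-90 - 17) = 4*(-107) = -428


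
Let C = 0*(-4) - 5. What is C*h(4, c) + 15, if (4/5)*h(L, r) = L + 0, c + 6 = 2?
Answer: -10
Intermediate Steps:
c = -4 (c = -6 + 2 = -4)
h(L, r) = 5*L/4 (h(L, r) = 5*(L + 0)/4 = 5*L/4)
C = -5 (C = 0 - 5 = -5)
C*h(4, c) + 15 = -25*4/4 + 15 = -5*5 + 15 = -25 + 15 = -10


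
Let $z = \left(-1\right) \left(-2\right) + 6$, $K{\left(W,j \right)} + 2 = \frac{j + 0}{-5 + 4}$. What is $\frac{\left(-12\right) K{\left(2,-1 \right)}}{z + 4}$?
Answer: $1$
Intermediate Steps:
$K{\left(W,j \right)} = -2 - j$ ($K{\left(W,j \right)} = -2 + \frac{j + 0}{-5 + 4} = -2 + \frac{j}{-1} = -2 + j \left(-1\right) = -2 - j$)
$z = 8$ ($z = 2 + 6 = 8$)
$\frac{\left(-12\right) K{\left(2,-1 \right)}}{z + 4} = \frac{\left(-12\right) \left(-2 - -1\right)}{8 + 4} = \frac{\left(-12\right) \left(-2 + 1\right)}{12} = \left(-12\right) \left(-1\right) \frac{1}{12} = 12 \cdot \frac{1}{12} = 1$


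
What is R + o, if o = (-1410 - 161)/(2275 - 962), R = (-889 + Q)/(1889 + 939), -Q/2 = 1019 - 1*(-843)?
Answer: -14851/5252 ≈ -2.8277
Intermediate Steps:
Q = -3724 (Q = -2*(1019 - 1*(-843)) = -2*(1019 + 843) = -2*1862 = -3724)
R = -659/404 (R = (-889 - 3724)/(1889 + 939) = -4613/2828 = -4613*1/2828 = -659/404 ≈ -1.6312)
o = -1571/1313 ≈ -1.1965
R + o = -659/404 - 1571/1313 = -14851/5252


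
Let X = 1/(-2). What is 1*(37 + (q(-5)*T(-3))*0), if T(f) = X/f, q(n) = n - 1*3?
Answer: 37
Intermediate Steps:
X = -½ (X = 1*(-½) = -½ ≈ -0.50000)
q(n) = -3 + n (q(n) = n - 3 = -3 + n)
T(f) = -1/(2*f)
1*(37 + (q(-5)*T(-3))*0) = 1*(37 + ((-3 - 5)*(-½/(-3)))*0) = 1*(37 - (-4)*(-1)/3*0) = 1*(37 - 8*⅙*0) = 1*(37 - 4/3*0) = 1*(37 + 0) = 1*37 = 37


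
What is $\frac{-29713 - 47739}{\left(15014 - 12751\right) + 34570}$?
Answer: $- \frac{77452}{36833} \approx -2.1028$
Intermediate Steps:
$\frac{-29713 - 47739}{\left(15014 - 12751\right) + 34570} = - \frac{77452}{\left(15014 - 12751\right) + 34570} = - \frac{77452}{2263 + 34570} = - \frac{77452}{36833}$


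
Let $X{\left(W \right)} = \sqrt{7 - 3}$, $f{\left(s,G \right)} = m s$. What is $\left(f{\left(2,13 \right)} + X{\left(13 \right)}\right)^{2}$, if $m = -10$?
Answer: $324$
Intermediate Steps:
$f{\left(s,G \right)} = - 10 s$
$X{\left(W \right)} = 2$ ($X{\left(W \right)} = \sqrt{4} = 2$)
$\left(f{\left(2,13 \right)} + X{\left(13 \right)}\right)^{2} = \left(\left(-10\right) 2 + 2\right)^{2} = \left(-20 + 2\right)^{2} = \left(-18\right)^{2} = 324$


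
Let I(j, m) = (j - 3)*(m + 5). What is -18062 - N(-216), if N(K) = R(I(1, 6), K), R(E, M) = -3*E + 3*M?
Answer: -17480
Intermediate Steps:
I(j, m) = (-3 + j)*(5 + m)
N(K) = 66 + 3*K (N(K) = -3*(-15 - 3*6 + 5*1 + 1*6) + 3*K = -3*(-15 - 18 + 5 + 6) + 3*K = -3*(-22) + 3*K = 66 + 3*K)
-18062 - N(-216) = -18062 - (66 + 3*(-216)) = -18062 - (66 - 648) = -18062 - 1*(-582) = -18062 + 582 = -17480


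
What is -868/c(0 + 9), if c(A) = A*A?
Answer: -868/81 ≈ -10.716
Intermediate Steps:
c(A) = A²
-868/c(0 + 9) = -868/(0 + 9)² = -868/(9²) = -868/81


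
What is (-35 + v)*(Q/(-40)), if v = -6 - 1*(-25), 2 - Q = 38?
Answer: -72/5 ≈ -14.400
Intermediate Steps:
Q = -36 (Q = 2 - 1*38 = 2 - 38 = -36)
v = 19 (v = -6 + 25 = 19)
(-35 + v)*(Q/(-40)) = (-35 + 19)*(-36/(-40)) = -(-576)*(-1)/40 = -16*9/10 = -72/5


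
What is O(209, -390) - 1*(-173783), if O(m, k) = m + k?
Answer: 173602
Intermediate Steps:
O(m, k) = k + m
O(209, -390) - 1*(-173783) = (-390 + 209) - 1*(-173783) = -181 + 173783 = 173602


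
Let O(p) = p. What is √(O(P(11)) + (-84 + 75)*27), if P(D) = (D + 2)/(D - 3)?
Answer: I*√3862/4 ≈ 15.536*I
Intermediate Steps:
P(D) = (2 + D)/(-3 + D)
√(O(P(11)) + (-84 + 75)*27) = √((2 + 11)/(-3 + 11) + (-84 + 75)*27) = √(13/8 - 9*27) = √((⅛)*13 - 243) = √(13/8 - 243) = √(-1931/8) = I*√3862/4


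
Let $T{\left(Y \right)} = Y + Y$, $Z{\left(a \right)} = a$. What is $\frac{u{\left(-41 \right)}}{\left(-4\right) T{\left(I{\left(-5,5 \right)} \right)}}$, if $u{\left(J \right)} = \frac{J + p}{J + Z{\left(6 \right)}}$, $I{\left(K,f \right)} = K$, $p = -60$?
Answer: $\frac{101}{1400} \approx 0.072143$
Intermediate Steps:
$T{\left(Y \right)} = 2 Y$
$u{\left(J \right)} = \frac{-60 + J}{6 + J}$ ($u{\left(J \right)} = \frac{J - 60}{J + 6} = \frac{-60 + J}{6 + J}$)
$\frac{u{\left(-41 \right)}}{\left(-4\right) T{\left(I{\left(-5,5 \right)} \right)}} = \frac{\frac{1}{6 - 41} \left(-60 - 41\right)}{\left(-4\right) 2 \left(-5\right)} = \frac{\frac{1}{-35} \left(-101\right)}{\left(-4\right) \left(-10\right)} = \frac{\left(- \frac{1}{35}\right) \left(-101\right)}{40} = \frac{1}{40} \cdot \frac{101}{35} = \frac{101}{1400}$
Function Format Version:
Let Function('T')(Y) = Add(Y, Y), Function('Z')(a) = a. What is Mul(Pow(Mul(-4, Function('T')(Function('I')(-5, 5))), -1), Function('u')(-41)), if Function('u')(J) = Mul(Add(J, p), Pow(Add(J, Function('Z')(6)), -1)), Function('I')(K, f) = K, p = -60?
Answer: Rational(101, 1400) ≈ 0.072143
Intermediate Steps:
Function('T')(Y) = Mul(2, Y)
Function('u')(J) = Mul(Pow(Add(6, J), -1), Add(-60, J)) (Function('u')(J) = Mul(Add(J, -60), Pow(Add(J, 6), -1)) = Mul(Add(-60, J), Pow(Add(6, J), -1)) = Mul(Pow(Add(6, J), -1), Add(-60, J)))
Mul(Pow(Mul(-4, Function('T')(Function('I')(-5, 5))), -1), Function('u')(-41)) = Mul(Pow(Mul(-4, Mul(2, -5)), -1), Mul(Pow(Add(6, -41), -1), Add(-60, -41))) = Mul(Pow(Mul(-4, -10), -1), Mul(Pow(-35, -1), -101)) = Mul(Pow(40, -1), Mul(Rational(-1, 35), -101)) = Mul(Rational(1, 40), Rational(101, 35)) = Rational(101, 1400)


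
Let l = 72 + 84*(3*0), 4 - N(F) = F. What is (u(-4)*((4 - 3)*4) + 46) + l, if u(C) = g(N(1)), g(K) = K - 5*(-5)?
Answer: 230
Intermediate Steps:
N(F) = 4 - F
l = 72 (l = 72 + 84*0 = 72 + 0 = 72)
g(K) = 25 + K (g(K) = K + 25 = 25 + K)
u(C) = 28 (u(C) = 25 + (4 - 1*1) = 25 + (4 - 1) = 25 + 3 = 28)
(u(-4)*((4 - 3)*4) + 46) + l = (28*((4 - 3)*4) + 46) + 72 = (28*(1*4) + 46) + 72 = (28*4 + 46) + 72 = (112 + 46) + 72 = 158 + 72 = 230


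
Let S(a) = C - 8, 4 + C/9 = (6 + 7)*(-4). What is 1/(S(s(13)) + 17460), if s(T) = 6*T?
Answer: 1/16948 ≈ 5.9004e-5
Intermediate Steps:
C = -504 (C = -36 + 9*((6 + 7)*(-4)) = -36 + 9*(13*(-4)) = -36 + 9*(-52) = -36 - 468 = -504)
S(a) = -512 (S(a) = -504 - 8 = -512)
1/(S(s(13)) + 17460) = 1/(-512 + 17460) = 1/16948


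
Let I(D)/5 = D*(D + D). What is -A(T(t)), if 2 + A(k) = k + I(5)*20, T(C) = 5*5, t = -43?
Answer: -5023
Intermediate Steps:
I(D) = 10*D² (I(D) = 5*(D*(D + D)) = 5*(D*(2*D)) = 5*(2*D²) = 10*D²)
T(C) = 25
A(k) = 4998 + k (A(k) = -2 + (k + (10*5²)*20) = -2 + (k + (10*25)*20) = -2 + (k + 250*20) = -2 + (k + 5000) = -2 + (5000 + k) = 4998 + k)
-A(T(t)) = -(4998 + 25) = -1*5023 = -5023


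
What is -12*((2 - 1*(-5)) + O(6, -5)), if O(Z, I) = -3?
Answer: -48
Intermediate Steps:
-12*((2 - 1*(-5)) + O(6, -5)) = -12*((2 - 1*(-5)) - 3) = -12*((2 + 5) - 3) = -12*(7 - 3) = -12*4 = -48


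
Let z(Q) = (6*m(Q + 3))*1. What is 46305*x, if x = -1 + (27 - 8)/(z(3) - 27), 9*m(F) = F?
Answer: -1944810/23 ≈ -84557.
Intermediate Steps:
m(F) = F/9
z(Q) = 2 + 2*Q/3 (z(Q) = (6*((Q + 3)/9))*1 = (6*((3 + Q)/9))*1 = (6*(⅓ + Q/9))*1 = (2 + 2*Q/3)*1 = 2 + 2*Q/3)
x = -42/23 (x = -1 + (27 - 8)/((2 + (⅔)*3) - 27) = -1 + 19/((2 + 2) - 27) = -1 + 19/(4 - 27) = -1 + 19/(-23) = -1 + 19*(-1/23) = -1 - 19/23 = -42/23 ≈ -1.8261)
46305*x = 46305*(-42/23) = -1944810/23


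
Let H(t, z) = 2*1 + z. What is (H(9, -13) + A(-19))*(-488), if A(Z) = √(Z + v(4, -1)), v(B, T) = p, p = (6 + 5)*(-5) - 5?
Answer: 5368 - 488*I*√79 ≈ 5368.0 - 4337.4*I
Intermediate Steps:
p = -60 (p = 11*(-5) - 5 = -55 - 5 = -60)
v(B, T) = -60
H(t, z) = 2 + z
A(Z) = √(-60 + Z) (A(Z) = √(Z - 60) = √(-60 + Z))
(H(9, -13) + A(-19))*(-488) = ((2 - 13) + √(-60 - 19))*(-488) = (-11 + √(-79))*(-488) = (-11 + I*√79)*(-488) = 5368 - 488*I*√79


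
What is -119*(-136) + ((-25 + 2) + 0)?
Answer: 16161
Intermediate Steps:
-119*(-136) + ((-25 + 2) + 0) = 16184 + (-23 + 0) = 16184 - 23 = 16161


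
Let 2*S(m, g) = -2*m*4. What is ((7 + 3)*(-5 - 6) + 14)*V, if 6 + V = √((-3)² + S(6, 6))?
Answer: 576 - 96*I*√15 ≈ 576.0 - 371.81*I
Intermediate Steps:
S(m, g) = -4*m (S(m, g) = (-2*m*4)/2 = (-8*m)/2 = -4*m)
V = -6 + I*√15 (V = -6 + √((-3)² - 4*6) = -6 + √(9 - 24) = -6 + √(-15) = -6 + I*√15 ≈ -6.0 + 3.873*I)
((7 + 3)*(-5 - 6) + 14)*V = ((7 + 3)*(-5 - 6) + 14)*(-6 + I*√15) = (10*(-11) + 14)*(-6 + I*√15) = (-110 + 14)*(-6 + I*√15) = -96*(-6 + I*√15) = 576 - 96*I*√15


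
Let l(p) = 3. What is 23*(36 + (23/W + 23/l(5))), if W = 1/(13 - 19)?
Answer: -6509/3 ≈ -2169.7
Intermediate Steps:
W = -⅙ (W = 1/(-6) = -⅙ ≈ -0.16667)
23*(36 + (23/W + 23/l(5))) = 23*(36 + (23/(-⅙) + 23/3)) = 23*(36 + (23*(-6) + 23*(⅓))) = 23*(36 + (-138 + 23/3)) = 23*(36 - 391/3) = 23*(-283/3) = -6509/3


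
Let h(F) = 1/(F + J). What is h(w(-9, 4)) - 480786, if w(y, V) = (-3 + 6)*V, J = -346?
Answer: -160582525/334 ≈ -4.8079e+5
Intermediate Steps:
w(y, V) = 3*V
h(F) = 1/(-346 + F) (h(F) = 1/(F - 346) = 1/(-346 + F))
h(w(-9, 4)) - 480786 = 1/(-346 + 3*4) - 480786 = 1/(-346 + 12) - 480786 = 1/(-334) - 480786 = -1/334 - 480786 = -160582525/334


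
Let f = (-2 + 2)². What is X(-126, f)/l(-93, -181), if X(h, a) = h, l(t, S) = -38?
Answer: 63/19 ≈ 3.3158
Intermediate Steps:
f = 0 (f = 0² = 0)
X(-126, f)/l(-93, -181) = -126/(-38) = -126*(-1/38) = 63/19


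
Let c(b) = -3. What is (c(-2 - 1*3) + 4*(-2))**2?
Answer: 121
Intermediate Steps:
(c(-2 - 1*3) + 4*(-2))**2 = (-3 + 4*(-2))**2 = (-3 - 8)**2 = (-11)**2 = 121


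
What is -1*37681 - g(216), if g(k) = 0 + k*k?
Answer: -84337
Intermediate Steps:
g(k) = k² (g(k) = 0 + k² = k²)
-1*37681 - g(216) = -1*37681 - 1*216² = -37681 - 1*46656 = -37681 - 46656 = -84337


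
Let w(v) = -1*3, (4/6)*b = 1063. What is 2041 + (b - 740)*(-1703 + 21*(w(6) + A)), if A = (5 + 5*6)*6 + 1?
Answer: 4558567/2 ≈ 2.2793e+6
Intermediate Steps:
b = 3189/2 (b = (3/2)*1063 = 3189/2 ≈ 1594.5)
w(v) = -3
A = 211 (A = (5 + 30)*6 + 1 = 35*6 + 1 = 210 + 1 = 211)
2041 + (b - 740)*(-1703 + 21*(w(6) + A)) = 2041 + (3189/2 - 740)*(-1703 + 21*(-3 + 211)) = 2041 + 1709*(-1703 + 21*208)/2 = 2041 + 1709*(-1703 + 4368)/2 = 2041 + (1709/2)*2665 = 2041 + 4554485/2 = 4558567/2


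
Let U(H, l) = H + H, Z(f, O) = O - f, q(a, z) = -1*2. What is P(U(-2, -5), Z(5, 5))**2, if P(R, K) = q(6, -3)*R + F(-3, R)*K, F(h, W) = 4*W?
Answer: 64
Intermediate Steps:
q(a, z) = -2
U(H, l) = 2*H
P(R, K) = -2*R + 4*K*R (P(R, K) = -2*R + (4*R)*K = -2*R + 4*K*R)
P(U(-2, -5), Z(5, 5))**2 = (2*(2*(-2))*(-1 + 2*(5 - 1*5)))**2 = (2*(-4)*(-1 + 2*(5 - 5)))**2 = (2*(-4)*(-1 + 2*0))**2 = (2*(-4)*(-1 + 0))**2 = (2*(-4)*(-1))**2 = 8**2 = 64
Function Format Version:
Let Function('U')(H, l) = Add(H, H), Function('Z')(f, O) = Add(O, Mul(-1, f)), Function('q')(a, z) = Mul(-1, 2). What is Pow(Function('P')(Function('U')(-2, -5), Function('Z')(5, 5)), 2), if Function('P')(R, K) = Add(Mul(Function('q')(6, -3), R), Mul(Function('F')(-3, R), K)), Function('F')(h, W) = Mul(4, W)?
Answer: 64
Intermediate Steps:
Function('q')(a, z) = -2
Function('U')(H, l) = Mul(2, H)
Function('P')(R, K) = Add(Mul(-2, R), Mul(4, K, R)) (Function('P')(R, K) = Add(Mul(-2, R), Mul(Mul(4, R), K)) = Add(Mul(-2, R), Mul(4, K, R)))
Pow(Function('P')(Function('U')(-2, -5), Function('Z')(5, 5)), 2) = Pow(Mul(2, Mul(2, -2), Add(-1, Mul(2, Add(5, Mul(-1, 5))))), 2) = Pow(Mul(2, -4, Add(-1, Mul(2, Add(5, -5)))), 2) = Pow(Mul(2, -4, Add(-1, Mul(2, 0))), 2) = Pow(Mul(2, -4, Add(-1, 0)), 2) = Pow(Mul(2, -4, -1), 2) = Pow(8, 2) = 64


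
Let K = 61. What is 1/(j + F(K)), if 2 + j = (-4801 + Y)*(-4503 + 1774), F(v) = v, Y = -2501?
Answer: 1/19927217 ≈ 5.0183e-8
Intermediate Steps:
j = 19927156 (j = -2 + (-4801 - 2501)*(-4503 + 1774) = -2 - 7302*(-2729) = -2 + 19927158 = 19927156)
1/(j + F(K)) = 1/(19927156 + 61) = 1/19927217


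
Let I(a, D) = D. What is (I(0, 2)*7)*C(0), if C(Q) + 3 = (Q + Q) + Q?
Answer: -42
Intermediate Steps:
C(Q) = -3 + 3*Q (C(Q) = -3 + ((Q + Q) + Q) = -3 + (2*Q + Q) = -3 + 3*Q)
(I(0, 2)*7)*C(0) = (2*7)*(-3 + 3*0) = 14*(-3 + 0) = 14*(-3) = -42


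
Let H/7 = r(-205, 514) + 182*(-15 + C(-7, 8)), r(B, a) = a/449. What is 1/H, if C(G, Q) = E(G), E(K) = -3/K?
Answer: -449/8331638 ≈ -5.3891e-5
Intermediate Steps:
C(G, Q) = -3/G
r(B, a) = a/449 (r(B, a) = a*(1/449) = a/449)
H = -8331638/449 (H = 7*((1/449)*514 + 182*(-15 - 3/(-7))) = 7*(514/449 + 182*(-15 - 3*(-1/7))) = 7*(514/449 + 182*(-15 + 3/7)) = 7*(514/449 + 182*(-102/7)) = 7*(514/449 - 2652) = 7*(-1190234/449) = -8331638/449 ≈ -18556.)
1/H = 1/(-8331638/449) = -449/8331638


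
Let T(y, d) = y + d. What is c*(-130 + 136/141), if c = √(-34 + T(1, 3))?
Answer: -18194*I*√30/141 ≈ -706.76*I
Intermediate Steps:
T(y, d) = d + y
c = I*√30 (c = √(-34 + (3 + 1)) = √(-34 + 4) = √(-30) = I*√30 ≈ 5.4772*I)
c*(-130 + 136/141) = (I*√30)*(-130 + 136/141) = (I*√30)*(-18194/141) = -18194*I*√30/141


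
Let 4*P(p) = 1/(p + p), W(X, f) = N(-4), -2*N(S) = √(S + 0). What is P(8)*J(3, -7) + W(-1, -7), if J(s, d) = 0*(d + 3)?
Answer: -I ≈ -1.0*I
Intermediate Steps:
N(S) = -√S/2 (N(S) = -√(S + 0)/2 = -√S/2)
W(X, f) = -I
J(s, d) = 0 (J(s, d) = 0*(3 + d) = 0)
P(p) = 1/(8*p) (P(p) = 1/(4*(p + p)) = 1/(4*((2*p))) = (1/(2*p))/4 = 1/(8*p))
P(8)*J(3, -7) + W(-1, -7) = ((⅛)/8)*0 - I = ((⅛)*(⅛))*0 - I = (1/64)*0 - I = 0 - I = -I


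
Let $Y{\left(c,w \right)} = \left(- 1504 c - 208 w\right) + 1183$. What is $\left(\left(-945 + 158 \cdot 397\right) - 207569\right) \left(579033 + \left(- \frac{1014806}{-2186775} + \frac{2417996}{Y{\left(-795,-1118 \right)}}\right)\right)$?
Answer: $- \frac{1396126951895689998164}{16538579325} \approx -8.4416 \cdot 10^{10}$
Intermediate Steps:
$Y{\left(c,w \right)} = 1183 - 1504 c - 208 w$
$\left(\left(-945 + 158 \cdot 397\right) - 207569\right) \left(579033 + \left(- \frac{1014806}{-2186775} + \frac{2417996}{Y{\left(-795,-1118 \right)}}\right)\right) = \left(\left(-945 + 158 \cdot 397\right) - 207569\right) \left(579033 - \left(- \frac{1014806}{2186775} - \frac{2417996}{1183 - -1195680 - -232544}\right)\right) = \left(\left(-945 + 62726\right) + \left(-1998653 + 1791084\right)\right) \left(579033 - \left(- \frac{1014806}{2186775} - \frac{2417996}{1183 + 1195680 + 232544}\right)\right) = \left(61781 - 207569\right) \left(579033 + \left(\frac{1014806}{2186775} + \frac{2417996}{1429407}\right)\right) = - 145788 \left(579033 + \left(\frac{1014806}{2186775} + 2417996 \cdot \frac{1}{1429407}\right)\right) = - 145788 \left(579033 + \left(\frac{1014806}{2186775} + \frac{345428}{204201}\right)\right) = - 145788 \left(579033 + \frac{106955301634}{49615737975}\right) = \left(-145788\right) \frac{28729256562179809}{49615737975} = - \frac{1396126951895689998164}{16538579325}$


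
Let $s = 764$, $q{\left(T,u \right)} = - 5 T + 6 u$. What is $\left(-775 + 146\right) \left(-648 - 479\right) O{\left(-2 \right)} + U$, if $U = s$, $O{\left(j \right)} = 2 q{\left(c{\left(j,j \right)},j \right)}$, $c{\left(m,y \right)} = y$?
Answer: $-2834768$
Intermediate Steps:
$O{\left(j \right)} = 2 j$ ($O{\left(j \right)} = 2 \left(- 5 j + 6 j\right) = 2 j$)
$U = 764$
$\left(-775 + 146\right) \left(-648 - 479\right) O{\left(-2 \right)} + U = \left(-775 + 146\right) \left(-648 - 479\right) 2 \left(-2\right) + 764 = \left(-629\right) \left(-1127\right) \left(-4\right) + 764 = 708883 \left(-4\right) + 764 = -2835532 + 764 = -2834768$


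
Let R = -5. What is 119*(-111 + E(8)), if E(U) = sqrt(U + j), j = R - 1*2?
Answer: -13090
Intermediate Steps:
j = -7 (j = -5 - 1*2 = -5 - 2 = -7)
E(U) = sqrt(-7 + U) (E(U) = sqrt(U - 7) = sqrt(-7 + U))
119*(-111 + E(8)) = 119*(-111 + sqrt(-7 + 8)) = 119*(-111 + sqrt(1)) = 119*(-111 + 1) = 119*(-110) = -13090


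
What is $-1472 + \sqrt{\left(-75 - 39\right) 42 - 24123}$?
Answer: $-1472 + i \sqrt{28911} \approx -1472.0 + 170.03 i$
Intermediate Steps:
$-1472 + \sqrt{\left(-75 - 39\right) 42 - 24123} = -1472 + \sqrt{\left(-114\right) 42 - 24123} = -1472 + \sqrt{-4788 - 24123} = -1472 + \sqrt{-28911} = -1472 + i \sqrt{28911}$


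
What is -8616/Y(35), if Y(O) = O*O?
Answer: -8616/1225 ≈ -7.0335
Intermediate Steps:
Y(O) = O**2
-8616/Y(35) = -8616/(35**2) = -8616/1225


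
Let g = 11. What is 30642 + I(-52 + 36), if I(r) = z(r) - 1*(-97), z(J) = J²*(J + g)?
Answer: 29459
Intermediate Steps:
z(J) = J²*(11 + J) (z(J) = J²*(J + 11) = J²*(11 + J))
I(r) = 97 + r²*(11 + r) (I(r) = r²*(11 + r) - 1*(-97) = r²*(11 + r) + 97 = 97 + r²*(11 + r))
30642 + I(-52 + 36) = 30642 + (97 + (-52 + 36)²*(11 + (-52 + 36))) = 30642 + (97 + (-16)²*(11 - 16)) = 30642 + (97 + 256*(-5)) = 30642 + (97 - 1280) = 30642 - 1183 = 29459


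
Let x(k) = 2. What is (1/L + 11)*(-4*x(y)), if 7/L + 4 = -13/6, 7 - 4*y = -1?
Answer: -1700/21 ≈ -80.952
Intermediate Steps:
y = 2 (y = 7/4 - 1/4*(-1) = 7/4 + 1/4 = 2)
L = -42/37 (L = 7/(-4 - 13/6) = 7/(-37/6) = 7*(-6/37) = -42/37 ≈ -1.1351)
(1/L + 11)*(-4*x(y)) = (1/(-42/37) + 11)*(-4*2) = (-37/42 + 11)*(-8) = (425/42)*(-8) = -1700/21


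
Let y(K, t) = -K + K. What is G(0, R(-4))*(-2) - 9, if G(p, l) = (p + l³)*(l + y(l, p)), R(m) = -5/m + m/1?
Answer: -15793/128 ≈ -123.38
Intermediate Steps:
R(m) = m - 5/m (R(m) = -5/m + m*1 = -5/m + m = m - 5/m)
y(K, t) = 0
G(p, l) = l*(p + l³) (G(p, l) = (p + l³)*(l + 0) = (p + l³)*l = l*(p + l³))
G(0, R(-4))*(-2) - 9 = ((-4 - 5/(-4))*(0 + (-4 - 5/(-4))³))*(-2) - 9 = ((-4 - 5*(-¼))*(0 + (-4 - 5*(-¼))³))*(-2) - 9 = ((-4 + 5/4)*(0 + (-4 + 5/4)³))*(-2) - 9 = -11*(0 + (-11/4)³)/4*(-2) - 9 = -11*(0 - 1331/64)/4*(-2) - 9 = -11/4*(-1331/64)*(-2) - 9 = (14641/256)*(-2) - 9 = -14641/128 - 9 = -15793/128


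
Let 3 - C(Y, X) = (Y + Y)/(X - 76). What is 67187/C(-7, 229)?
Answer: 10279611/473 ≈ 21733.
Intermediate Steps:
C(Y, X) = 3 - 2*Y/(-76 + X) (C(Y, X) = 3 - (Y + Y)/(X - 76) = 3 - 2*Y/(-76 + X))
67187/C(-7, 229) = 67187/(((-228 - 2*(-7) + 3*229)/(-76 + 229))) = 67187/(((-228 + 14 + 687)/153)) = 67187/(((1/153)*473)) = 67187/(473/153) = 67187*(153/473) = 10279611/473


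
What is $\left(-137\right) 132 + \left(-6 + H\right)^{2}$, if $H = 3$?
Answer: $-18075$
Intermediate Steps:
$\left(-137\right) 132 + \left(-6 + H\right)^{2} = \left(-137\right) 132 + \left(-6 + 3\right)^{2} = -18084 + \left(-3\right)^{2} = -18084 + 9 = -18075$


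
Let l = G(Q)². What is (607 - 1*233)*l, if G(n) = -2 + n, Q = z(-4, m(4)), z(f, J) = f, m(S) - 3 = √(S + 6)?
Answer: 13464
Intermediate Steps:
m(S) = 3 + √(6 + S) (m(S) = 3 + √(S + 6) = 3 + √(6 + S))
Q = -4
l = 36 (l = (-2 - 4)² = (-6)² = 36)
(607 - 1*233)*l = (607 - 1*233)*36 = (607 - 233)*36 = 374*36 = 13464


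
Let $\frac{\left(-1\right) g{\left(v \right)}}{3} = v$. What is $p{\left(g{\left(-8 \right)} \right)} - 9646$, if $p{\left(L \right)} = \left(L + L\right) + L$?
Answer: $-9574$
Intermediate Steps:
$g{\left(v \right)} = - 3 v$
$p{\left(L \right)} = 3 L$ ($p{\left(L \right)} = 2 L + L = 3 L$)
$p{\left(g{\left(-8 \right)} \right)} - 9646 = 3 \left(\left(-3\right) \left(-8\right)\right) - 9646 = 3 \cdot 24 - 9646 = 72 - 9646 = -9574$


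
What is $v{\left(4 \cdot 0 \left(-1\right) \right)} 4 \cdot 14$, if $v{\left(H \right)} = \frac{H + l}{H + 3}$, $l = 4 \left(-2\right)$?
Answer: $- \frac{448}{3} \approx -149.33$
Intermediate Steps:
$l = -8$
$v{\left(H \right)} = \frac{-8 + H}{3 + H}$ ($v{\left(H \right)} = \frac{H - 8}{H + 3} = \frac{-8 + H}{3 + H}$)
$v{\left(4 \cdot 0 \left(-1\right) \right)} 4 \cdot 14 = \frac{-8 + 4 \cdot 0 \left(-1\right)}{3 + 4 \cdot 0 \left(-1\right)} 4 \cdot 14 = \frac{-8 + 0 \left(-1\right)}{3 + 0 \left(-1\right)} 4 \cdot 14 = \frac{-8 + 0}{3 + 0} \cdot 4 \cdot 14 = \frac{1}{3} \left(-8\right) 4 \cdot 14 = \left(- \frac{8}{3}\right) 4 \cdot 14 = \left(- \frac{32}{3}\right) 14 = - \frac{448}{3}$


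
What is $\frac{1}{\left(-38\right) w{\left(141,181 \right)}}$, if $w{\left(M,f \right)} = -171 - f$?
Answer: $\frac{1}{13376} \approx 7.4761 \cdot 10^{-5}$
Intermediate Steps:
$\frac{1}{\left(-38\right) w{\left(141,181 \right)}} = \frac{1}{\left(-38\right) \left(-171 - 181\right)} = \frac{1}{\left(-38\right) \left(-352\right)} = \frac{1}{13376}$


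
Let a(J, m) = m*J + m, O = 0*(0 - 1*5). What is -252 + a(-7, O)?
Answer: -252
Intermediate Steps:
O = 0 (O = 0*(0 - 5) = 0*(-5) = 0)
a(J, m) = m + J*m (a(J, m) = J*m + m = m + J*m)
-252 + a(-7, O) = -252 + 0*(1 - 7) = -252 + 0*(-6) = -252 + 0 = -252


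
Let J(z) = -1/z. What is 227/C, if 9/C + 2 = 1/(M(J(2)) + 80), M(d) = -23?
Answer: -25651/513 ≈ -50.002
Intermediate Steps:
C = -513/113 (C = 9/(-2 + 1/(-23 + 80)) = 9/(-2 + 1/57) = 9/(-113/57) = 9*(-57/113) = -513/113 ≈ -4.5398)
227/C = 227/(-513/113) = 227*(-113/513) = -25651/513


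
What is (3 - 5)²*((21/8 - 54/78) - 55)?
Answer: -5519/26 ≈ -212.27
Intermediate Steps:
(3 - 5)²*((21/8 - 54/78) - 55) = (-2)²*((21*(⅛) - 54*1/78) - 55) = 4*((21/8 - 9/13) - 55) = 4*(201/104 - 55) = 4*(-5519/104) = -5519/26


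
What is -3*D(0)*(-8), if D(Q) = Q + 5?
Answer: 120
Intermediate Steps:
D(Q) = 5 + Q
-3*D(0)*(-8) = -3*(5 + 0)*(-8) = -3*5*(-8) = -15*(-8) = 120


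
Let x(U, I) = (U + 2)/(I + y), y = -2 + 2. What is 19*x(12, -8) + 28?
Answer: -21/4 ≈ -5.2500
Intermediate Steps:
y = 0
x(U, I) = (2 + U)/I (x(U, I) = (U + 2)/(I + 0) = (2 + U)/I)
19*x(12, -8) + 28 = 19*((2 + 12)/(-8)) + 28 = 19*(-1/8*14) + 28 = 19*(-7/4) + 28 = -133/4 + 28 = -21/4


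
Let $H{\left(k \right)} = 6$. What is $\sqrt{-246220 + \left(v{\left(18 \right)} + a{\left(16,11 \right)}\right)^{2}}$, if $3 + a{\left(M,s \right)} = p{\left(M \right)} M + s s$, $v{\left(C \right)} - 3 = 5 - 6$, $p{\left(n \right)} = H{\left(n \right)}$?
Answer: $2 i \sqrt{49891} \approx 446.73 i$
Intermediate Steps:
$p{\left(n \right)} = 6$
$v{\left(C \right)} = 2$ ($v{\left(C \right)} = 3 + \left(5 - 6\right) = 3 - 1 = 2$)
$a{\left(M,s \right)} = -3 + s^{2} + 6 M$ ($a{\left(M,s \right)} = -3 + \left(6 M + s s\right) = -3 + \left(6 M + s^{2}\right) = -3 + \left(s^{2} + 6 M\right) = -3 + s^{2} + 6 M$)
$\sqrt{-246220 + \left(v{\left(18 \right)} + a{\left(16,11 \right)}\right)^{2}} = \sqrt{-246220 + \left(2 + \left(-3 + 11^{2} + 6 \cdot 16\right)\right)^{2}} = \sqrt{-246220 + \left(2 + \left(-3 + 121 + 96\right)\right)^{2}} = \sqrt{-246220 + \left(2 + 214\right)^{2}} = \sqrt{-246220 + 216^{2}} = \sqrt{-246220 + 46656} = \sqrt{-199564} = 2 i \sqrt{49891}$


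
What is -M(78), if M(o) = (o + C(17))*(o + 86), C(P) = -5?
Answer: -11972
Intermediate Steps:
M(o) = (-5 + o)*(86 + o) (M(o) = (o - 5)*(o + 86) = (-5 + o)*(86 + o))
-M(78) = -(-430 + 78² + 81*78) = -(-430 + 6084 + 6318) = -1*11972 = -11972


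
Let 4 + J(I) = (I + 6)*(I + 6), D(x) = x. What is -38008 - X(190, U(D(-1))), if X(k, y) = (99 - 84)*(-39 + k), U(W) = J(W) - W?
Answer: -40273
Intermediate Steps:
J(I) = -4 + (6 + I)**2 (J(I) = -4 + (I + 6)*(I + 6) = -4 + (6 + I)*(6 + I) = -4 + (6 + I)**2)
U(W) = -4 + (6 + W)**2 - W (U(W) = (-4 + (6 + W)**2) - W = -4 + (6 + W)**2 - W)
X(k, y) = -585 + 15*k (X(k, y) = 15*(-39 + k) = -585 + 15*k)
-38008 - X(190, U(D(-1))) = -38008 - (-585 + 15*190) = -38008 - (-585 + 2850) = -38008 - 1*2265 = -38008 - 2265 = -40273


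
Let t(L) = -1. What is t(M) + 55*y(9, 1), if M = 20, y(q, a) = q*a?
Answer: 494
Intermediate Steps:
y(q, a) = a*q
t(M) + 55*y(9, 1) = -1 + 55*(1*9) = -1 + 55*9 = -1 + 495 = 494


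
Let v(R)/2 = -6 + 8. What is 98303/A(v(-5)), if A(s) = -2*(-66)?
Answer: 98303/132 ≈ 744.72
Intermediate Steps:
v(R) = 4 (v(R) = 2*(-6 + 8) = 2*2 = 4)
A(s) = 132
98303/A(v(-5)) = 98303/132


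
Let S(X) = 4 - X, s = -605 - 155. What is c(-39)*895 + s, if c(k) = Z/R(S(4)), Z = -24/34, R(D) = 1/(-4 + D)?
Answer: 30040/17 ≈ 1767.1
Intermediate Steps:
s = -760
Z = -12/17 (Z = -24*1/34 = -12/17 ≈ -0.70588)
c(k) = 48/17 (c(k) = -12/(17*(1/(-4 + (4 - 1*4)))) = -12/(17*(1/(-4 + (4 - 4)))) = -12/(17*(1/(-4 + 0))) = -12/(17*(1/(-4))) = -12/(17*(-¼)) = -12/17*(-4) = 48/17)
c(-39)*895 + s = (48/17)*895 - 760 = 42960/17 - 760 = 30040/17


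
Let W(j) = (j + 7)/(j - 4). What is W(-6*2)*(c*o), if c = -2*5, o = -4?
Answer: 25/2 ≈ 12.500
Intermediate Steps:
W(j) = (7 + j)/(-4 + j)
c = -10
W(-6*2)*(c*o) = ((7 - 6*2)/(-4 - 6*2))*(-10*(-4)) = ((7 - 12)/(-4 - 12))*40 = (-5/(-16))*40 = -1/16*(-5)*40 = (5/16)*40 = 25/2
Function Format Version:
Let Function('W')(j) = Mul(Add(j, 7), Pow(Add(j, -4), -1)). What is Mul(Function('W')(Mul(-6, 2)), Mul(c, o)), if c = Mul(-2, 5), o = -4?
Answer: Rational(25, 2) ≈ 12.500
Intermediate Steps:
Function('W')(j) = Mul(Pow(Add(-4, j), -1), Add(7, j)) (Function('W')(j) = Mul(Add(7, j), Pow(Add(-4, j), -1)) = Mul(Pow(Add(-4, j), -1), Add(7, j)))
c = -10
Mul(Function('W')(Mul(-6, 2)), Mul(c, o)) = Mul(Mul(Pow(Add(-4, Mul(-6, 2)), -1), Add(7, Mul(-6, 2))), Mul(-10, -4)) = Mul(Mul(Pow(Add(-4, -12), -1), Add(7, -12)), 40) = Mul(Mul(Pow(-16, -1), -5), 40) = Mul(Mul(Rational(-1, 16), -5), 40) = Mul(Rational(5, 16), 40) = Rational(25, 2)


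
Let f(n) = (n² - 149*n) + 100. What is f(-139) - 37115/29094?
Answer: 89812561/2238 ≈ 40131.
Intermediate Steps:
f(n) = 100 + n² - 149*n
f(-139) - 37115/29094 = (100 + (-139)² - 149*(-139)) - 37115/29094 = (100 + 19321 + 20711) - 37115*1/29094 = 40132 - 2855/2238 = 89812561/2238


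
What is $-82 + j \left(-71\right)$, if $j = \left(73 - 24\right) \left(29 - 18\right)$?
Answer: $-38351$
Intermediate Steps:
$j = 539$ ($j = 49 \cdot 11 = 539$)
$-82 + j \left(-71\right) = -82 + 539 \left(-71\right) = -82 - 38269 = -38351$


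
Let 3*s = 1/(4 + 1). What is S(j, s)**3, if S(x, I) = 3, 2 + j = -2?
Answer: 27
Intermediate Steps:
j = -4 (j = -2 - 2 = -4)
s = 1/15 (s = 1/(3*(4 + 1)) = (1/3)/5 = (1/3)*(1/5) = 1/15 ≈ 0.066667)
S(j, s)**3 = 3**3 = 27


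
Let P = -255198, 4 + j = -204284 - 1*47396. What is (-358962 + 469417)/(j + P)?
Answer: -110455/506882 ≈ -0.21791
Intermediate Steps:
j = -251684 (j = -4 + (-204284 - 1*47396) = -4 + (-204284 - 47396) = -4 - 251680 = -251684)
(-358962 + 469417)/(j + P) = (-358962 + 469417)/(-251684 - 255198) = 110455/(-506882) = 110455*(-1/506882) = -110455/506882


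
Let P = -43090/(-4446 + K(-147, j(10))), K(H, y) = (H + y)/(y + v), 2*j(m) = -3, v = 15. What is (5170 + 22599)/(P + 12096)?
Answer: 123766433/53954962 ≈ 2.2939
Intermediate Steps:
j(m) = -3/2 (j(m) = (1/2)*(-3) = -3/2)
K(H, y) = (H + y)/(15 + y) (K(H, y) = (H + y)/(y + 15) = (H + y)/(15 + y))
P = 43090/4457 (P = -43090/(-4446 + (-147 - 3/2)/(15 - 3/2)) = -43090/(-4446 - 297/2/(27/2)) = -43090/(-4446 + (2/27)*(-297/2)) = -43090/(-4446 - 11) = -43090/(-4457) = -43090*(-1/4457) = 43090/4457 ≈ 9.6679)
(5170 + 22599)/(P + 12096) = (5170 + 22599)/(43090/4457 + 12096) = 27769/(53954962/4457) = 27769*(4457/53954962) = 123766433/53954962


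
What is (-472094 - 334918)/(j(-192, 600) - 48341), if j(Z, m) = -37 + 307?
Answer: 807012/48071 ≈ 16.788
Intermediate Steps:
j(Z, m) = 270
(-472094 - 334918)/(j(-192, 600) - 48341) = (-472094 - 334918)/(270 - 48341) = -807012/(-48071) = -807012*(-1/48071) = 807012/48071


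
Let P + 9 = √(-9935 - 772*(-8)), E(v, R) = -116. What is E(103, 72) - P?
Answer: -107 - I*√3759 ≈ -107.0 - 61.311*I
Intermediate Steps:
P = -9 + I*√3759 (P = -9 + √(-9935 - 772*(-8)) = -9 + √(-9935 + 6176) = -9 + √(-3759) = -9 + I*√3759 ≈ -9.0 + 61.311*I)
E(103, 72) - P = -116 - (-9 + I*√3759) = -116 + (9 - I*√3759) = -107 - I*√3759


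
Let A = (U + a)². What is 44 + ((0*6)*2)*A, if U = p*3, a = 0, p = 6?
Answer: 44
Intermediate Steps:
U = 18 (U = 6*3 = 18)
A = 324 (A = (18 + 0)² = 18² = 324)
44 + ((0*6)*2)*A = 44 + ((0*6)*2)*324 = 44 + (0*2)*324 = 44 + 0*324 = 44 + 0 = 44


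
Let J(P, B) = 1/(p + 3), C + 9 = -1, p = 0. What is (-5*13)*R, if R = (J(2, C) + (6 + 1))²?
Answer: -31460/9 ≈ -3495.6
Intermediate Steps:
C = -10 (C = -9 - 1 = -10)
J(P, B) = ⅓ (J(P, B) = 1/(0 + 3) = 1/3 = ⅓)
R = 484/9 (R = (⅓ + (6 + 1))² = (⅓ + 7)² = (22/3)² = 484/9 ≈ 53.778)
(-5*13)*R = -5*13*(484/9) = -65*484/9 = -31460/9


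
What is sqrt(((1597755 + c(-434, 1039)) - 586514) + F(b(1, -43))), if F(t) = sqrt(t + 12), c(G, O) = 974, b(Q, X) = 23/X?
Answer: sqrt(1871585535 + 43*sqrt(21199))/43 ≈ 1006.1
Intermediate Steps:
F(t) = sqrt(12 + t)
sqrt(((1597755 + c(-434, 1039)) - 586514) + F(b(1, -43))) = sqrt(((1597755 + 974) - 586514) + sqrt(12 + 23/(-43))) = sqrt((1598729 - 586514) + sqrt(12 + 23*(-1/43))) = sqrt(1012215 + sqrt(12 - 23/43)) = sqrt(1012215 + sqrt(493/43)) = sqrt(1012215 + sqrt(21199)/43)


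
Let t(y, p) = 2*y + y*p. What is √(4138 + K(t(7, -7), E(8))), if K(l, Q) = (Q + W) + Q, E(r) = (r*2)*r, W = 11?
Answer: √4405 ≈ 66.370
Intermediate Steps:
t(y, p) = 2*y + p*y
E(r) = 2*r² (E(r) = (2*r)*r = 2*r²)
K(l, Q) = 11 + 2*Q (K(l, Q) = (Q + 11) + Q = (11 + Q) + Q = 11 + 2*Q)
√(4138 + K(t(7, -7), E(8))) = √(4138 + (11 + 2*(2*8²))) = √(4138 + (11 + 2*(2*64))) = √(4138 + (11 + 2*128)) = √(4138 + (11 + 256)) = √(4138 + 267) = √4405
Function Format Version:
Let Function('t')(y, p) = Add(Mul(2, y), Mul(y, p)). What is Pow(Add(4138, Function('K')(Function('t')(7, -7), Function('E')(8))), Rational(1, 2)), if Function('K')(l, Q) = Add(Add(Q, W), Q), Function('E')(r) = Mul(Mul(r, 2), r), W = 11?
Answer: Pow(4405, Rational(1, 2)) ≈ 66.370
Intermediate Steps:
Function('t')(y, p) = Add(Mul(2, y), Mul(p, y))
Function('E')(r) = Mul(2, Pow(r, 2)) (Function('E')(r) = Mul(Mul(2, r), r) = Mul(2, Pow(r, 2)))
Function('K')(l, Q) = Add(11, Mul(2, Q)) (Function('K')(l, Q) = Add(Add(Q, 11), Q) = Add(Add(11, Q), Q) = Add(11, Mul(2, Q)))
Pow(Add(4138, Function('K')(Function('t')(7, -7), Function('E')(8))), Rational(1, 2)) = Pow(Add(4138, Add(11, Mul(2, Mul(2, Pow(8, 2))))), Rational(1, 2)) = Pow(Add(4138, Add(11, Mul(2, Mul(2, 64)))), Rational(1, 2)) = Pow(Add(4138, Add(11, Mul(2, 128))), Rational(1, 2)) = Pow(Add(4138, Add(11, 256)), Rational(1, 2)) = Pow(Add(4138, 267), Rational(1, 2)) = Pow(4405, Rational(1, 2))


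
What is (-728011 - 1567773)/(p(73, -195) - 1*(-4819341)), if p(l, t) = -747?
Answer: -1147892/2409297 ≈ -0.47644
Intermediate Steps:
(-728011 - 1567773)/(p(73, -195) - 1*(-4819341)) = (-728011 - 1567773)/(-747 - 1*(-4819341)) = -2295784/(-747 + 4819341) = -2295784/4818594 = -2295784*1/4818594 = -1147892/2409297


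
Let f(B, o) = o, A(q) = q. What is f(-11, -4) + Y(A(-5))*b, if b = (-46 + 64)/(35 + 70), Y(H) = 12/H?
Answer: -772/175 ≈ -4.4114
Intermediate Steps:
b = 6/35 (b = 18/105 = 18*(1/105) = 6/35 ≈ 0.17143)
f(-11, -4) + Y(A(-5))*b = -4 + (12/(-5))*(6/35) = -4 + (12*(-⅕))*(6/35) = -4 - 12/5*6/35 = -4 - 72/175 = -772/175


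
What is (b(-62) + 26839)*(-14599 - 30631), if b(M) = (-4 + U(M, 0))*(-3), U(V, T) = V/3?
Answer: -1217274990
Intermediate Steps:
U(V, T) = V/3 (U(V, T) = V*(⅓) = V/3)
b(M) = 12 - M (b(M) = (-4 + M/3)*(-3) = 12 - M)
(b(-62) + 26839)*(-14599 - 30631) = ((12 - 1*(-62)) + 26839)*(-14599 - 30631) = ((12 + 62) + 26839)*(-45230) = (74 + 26839)*(-45230) = 26913*(-45230) = -1217274990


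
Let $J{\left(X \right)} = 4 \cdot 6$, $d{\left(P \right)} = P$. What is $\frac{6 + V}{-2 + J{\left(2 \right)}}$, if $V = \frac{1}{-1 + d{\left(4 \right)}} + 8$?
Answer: $\frac{43}{66} \approx 0.65152$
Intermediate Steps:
$J{\left(X \right)} = 24$
$V = \frac{25}{3}$ ($V = \frac{1}{-1 + 4} + 8 = \frac{1}{3} + 8 = \frac{25}{3} \approx 8.3333$)
$\frac{6 + V}{-2 + J{\left(2 \right)}} = \frac{6 + \frac{25}{3}}{-2 + 24} = \frac{43}{3 \cdot 22} = \frac{43}{3} \cdot \frac{1}{22} = \frac{43}{66}$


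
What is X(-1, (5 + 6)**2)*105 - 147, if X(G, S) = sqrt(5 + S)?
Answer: -147 + 315*sqrt(14) ≈ 1031.6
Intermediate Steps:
X(-1, (5 + 6)**2)*105 - 147 = sqrt(5 + (5 + 6)**2)*105 - 147 = sqrt(5 + 11**2)*105 - 147 = sqrt(5 + 121)*105 - 147 = sqrt(126)*105 - 147 = (3*sqrt(14))*105 - 147 = 315*sqrt(14) - 147 = -147 + 315*sqrt(14)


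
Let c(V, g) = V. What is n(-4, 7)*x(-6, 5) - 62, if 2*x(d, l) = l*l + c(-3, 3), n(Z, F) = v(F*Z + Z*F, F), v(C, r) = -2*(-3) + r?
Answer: 81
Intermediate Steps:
v(C, r) = 6 + r
n(Z, F) = 6 + F
x(d, l) = -3/2 + l**2/2 (x(d, l) = (l*l - 3)/2 = (l**2 - 3)/2 = (-3 + l**2)/2 = -3/2 + l**2/2)
n(-4, 7)*x(-6, 5) - 62 = (6 + 7)*(-3/2 + (1/2)*5**2) - 62 = 13*(-3/2 + (1/2)*25) - 62 = 13*(-3/2 + 25/2) - 62 = 13*11 - 62 = 143 - 62 = 81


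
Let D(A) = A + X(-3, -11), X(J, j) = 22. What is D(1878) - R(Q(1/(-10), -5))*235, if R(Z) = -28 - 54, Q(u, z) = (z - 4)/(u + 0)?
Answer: 21170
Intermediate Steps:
Q(u, z) = (-4 + z)/u
R(Z) = -82
D(A) = 22 + A (D(A) = A + 22 = 22 + A)
D(1878) - R(Q(1/(-10), -5))*235 = (22 + 1878) - (-82)*235 = 1900 - 1*(-19270) = 1900 + 19270 = 21170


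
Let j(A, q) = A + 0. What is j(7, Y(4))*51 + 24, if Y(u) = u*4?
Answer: 381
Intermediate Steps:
Y(u) = 4*u
j(A, q) = A
j(7, Y(4))*51 + 24 = 7*51 + 24 = 357 + 24 = 381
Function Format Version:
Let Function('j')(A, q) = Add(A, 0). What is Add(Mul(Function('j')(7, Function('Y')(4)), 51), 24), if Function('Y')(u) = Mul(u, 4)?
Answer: 381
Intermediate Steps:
Function('Y')(u) = Mul(4, u)
Function('j')(A, q) = A
Add(Mul(Function('j')(7, Function('Y')(4)), 51), 24) = Add(Mul(7, 51), 24) = Add(357, 24) = 381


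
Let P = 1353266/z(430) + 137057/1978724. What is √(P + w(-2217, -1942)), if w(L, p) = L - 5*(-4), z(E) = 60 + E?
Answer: √677281760027646785/34627670 ≈ 23.766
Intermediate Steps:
w(L, p) = 20 + L (w(L, p) = L + 20 = 20 + L)
P = 1338903535257/484787380 (P = 1353266/(60 + 430) + 137057/1978724 = 1353266/490 + 137057*(1/1978724) = 1353266*(1/490) + 137057/1978724 = 676633/245 + 137057/1978724 = 1338903535257/484787380 ≈ 2761.8)
√(P + w(-2217, -1942)) = √(1338903535257/484787380 + (20 - 2217)) = √(1338903535257/484787380 - 2197) = √(273825661397/484787380) = √677281760027646785/34627670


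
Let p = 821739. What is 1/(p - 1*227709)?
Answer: 1/594030 ≈ 1.6834e-6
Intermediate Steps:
1/(p - 1*227709) = 1/(821739 - 1*227709) = 1/(821739 - 227709) = 1/594030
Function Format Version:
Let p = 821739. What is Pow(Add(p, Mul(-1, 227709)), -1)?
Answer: Rational(1, 594030) ≈ 1.6834e-6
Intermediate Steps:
Pow(Add(p, Mul(-1, 227709)), -1) = Pow(Add(821739, Mul(-1, 227709)), -1) = Pow(Add(821739, -227709), -1) = Pow(594030, -1) = Rational(1, 594030)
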